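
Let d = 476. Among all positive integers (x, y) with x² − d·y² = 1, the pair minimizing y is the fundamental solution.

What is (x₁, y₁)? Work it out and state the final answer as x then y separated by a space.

28799 1320

d=476: √d = [21; 1,4,2,10,2,4,1,42] (ℓ=8, even), read p_7/q_7
a_0=21:  p_0=21·1+0=21,  q_0=21·0+1=1
…
a_5=2:  p_5=2·2509+240=5258,  q_5=2·115+11=241
a_6=4:  p_6=4·5258+2509=23541,  q_6=4·241+115=1079
a_7=1:  p_7=1·23541+5258=28799,  q_7=1·1079+241=1320
(x₁, y₁) = (28799, 1320);  28799² − 476·1320² = 1 ✓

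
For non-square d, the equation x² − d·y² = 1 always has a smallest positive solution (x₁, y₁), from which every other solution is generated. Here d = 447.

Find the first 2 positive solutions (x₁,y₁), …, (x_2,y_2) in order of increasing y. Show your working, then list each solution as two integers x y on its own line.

148 7
43807 2072

d=447: √d = [21; 7,42] (ℓ=2, even), read p_1/q_1
step 0: (21, 1)  from 21·(1,0) + (0,1)
step 1: (148, 7)  from 7·(21,1) + (1,0)
fundamental: x₁=148, y₁=7  (since 21904 − 447·49 = 1)
(148+7√447)^2 = 43807 + 2072√447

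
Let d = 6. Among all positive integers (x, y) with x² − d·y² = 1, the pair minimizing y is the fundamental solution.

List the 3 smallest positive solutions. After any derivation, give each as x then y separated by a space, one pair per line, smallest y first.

5 2
49 20
485 198

d=6: √d = [2; 2,4] (ℓ=2, even), read p_1/q_1
k=0  a_k=2  p_k/q_k = 2/1
k=1  a_k=2  p_k/q_k = 5/2
(x₁, y₁) = (5, 2);  5² − 6·2² = 1 ✓
n=2: (5,2)∘(5,2) = (5·5+6·2·2, 5·2+2·5) = (49,20)
n=3: (49,20)∘(5,2) = (5·49+6·2·20, 5·20+2·49) = (485,198)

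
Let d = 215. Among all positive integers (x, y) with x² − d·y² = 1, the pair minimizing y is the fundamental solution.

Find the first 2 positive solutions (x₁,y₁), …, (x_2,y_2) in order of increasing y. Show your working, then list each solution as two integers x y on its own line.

44 3
3871 264

[14; 1,1,1,28] for √215; ℓ=4 ⇒ convergent index 3
i=0: a=14 ⇒ p=14, q=1
i=1: a=1 ⇒ p=15, q=1
i=2: a=1 ⇒ p=29, q=2
i=3: a=1 ⇒ p=44, q=3
fundamental: x₁=44, y₁=3  (since 1936 − 215·9 = 1)
k=2:  x_2 = 44·44+215·3·3 = 3871,  y_2 = 44·3+3·44 = 264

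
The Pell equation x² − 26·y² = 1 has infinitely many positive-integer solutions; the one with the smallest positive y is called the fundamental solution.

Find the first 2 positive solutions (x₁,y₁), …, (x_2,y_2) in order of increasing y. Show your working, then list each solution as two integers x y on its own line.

51 10
5201 1020

√26 = [5; 10, …], period ℓ=1 (odd) → k=1
i=0: a=5 ⇒ p=5, q=1
i=1: a=10 ⇒ p=51, q=10
→ (51, 10).  Check: 51²=2601, 26·10²=2600, difference 1.
k=2:  x_2 = 51·51+26·10·10 = 5201,  y_2 = 51·10+10·51 = 1020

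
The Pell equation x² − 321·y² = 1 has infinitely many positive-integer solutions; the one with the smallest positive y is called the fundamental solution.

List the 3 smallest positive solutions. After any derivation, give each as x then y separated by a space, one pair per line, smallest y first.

215 12
92449 5160
39752855 2218788

[17; 1,10,1,34] for √321; ℓ=4 ⇒ convergent index 3
step 0: (17, 1)  from 17·(1,0) + (0,1)
step 1: (18, 1)  from 1·(17,1) + (1,0)
step 2: (197, 11)  from 10·(18,1) + (17,1)
step 3: (215, 12)  from 1·(197,11) + (18,1)
fundamental: x₁=215, y₁=12  (since 46225 − 321·144 = 1)
k=2:  x_2 = 215·215+321·12·12 = 92449,  y_2 = 215·12+12·215 = 5160
k=3:  x_3 = 215·92449+321·12·5160 = 39752855,  y_3 = 215·5160+12·92449 = 2218788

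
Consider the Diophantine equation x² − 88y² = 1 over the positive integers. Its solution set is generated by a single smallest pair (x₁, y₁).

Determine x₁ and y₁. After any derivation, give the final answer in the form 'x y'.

197 21

√88 = [9; 2,1,1,1,2,18, …], period ℓ=6 (even) → k=5
step 0: (9, 1)  from 9·(1,0) + (0,1)
…
step 2: (28, 3)  from 1·(19,2) + (9,1)
step 3: (47, 5)  from 1·(28,3) + (19,2)
step 4: (75, 8)  from 1·(47,5) + (28,3)
step 5: (197, 21)  from 2·(75,8) + (47,5)
fundamental: x₁=197, y₁=21  (since 38809 − 88·441 = 1)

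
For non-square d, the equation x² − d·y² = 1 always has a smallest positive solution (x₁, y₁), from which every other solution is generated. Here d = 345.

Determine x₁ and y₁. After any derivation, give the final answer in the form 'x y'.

√345 → a₀=18, period (1,1,2,1,6,1,2,1,1,36); ℓ=10 even so k=9
k=0  a_k=18  p_k/q_k = 18/1
…
k=2  a_k=1  p_k/q_k = 37/2
…
k=4  a_k=1  p_k/q_k = 130/7
k=5  a_k=6  p_k/q_k = 873/47
k=6  a_k=1  p_k/q_k = 1003/54
k=7  a_k=2  p_k/q_k = 2879/155
k=8  a_k=1  p_k/q_k = 3882/209
k=9  a_k=1  p_k/q_k = 6761/364
fundamental: x₁=6761, y₁=364  (since 45711121 − 345·132496 = 1)

6761 364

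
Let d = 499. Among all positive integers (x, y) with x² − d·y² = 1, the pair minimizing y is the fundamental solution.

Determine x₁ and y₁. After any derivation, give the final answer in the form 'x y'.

4490 201

√499 = [22; 2,1,21,1,2,44, …], period ℓ=6 (even) → k=5
i=0: a=22 ⇒ p=22, q=1
i=1: a=2 ⇒ p=45, q=2
i=2: a=1 ⇒ p=67, q=3
i=3: a=21 ⇒ p=1452, q=65
i=4: a=1 ⇒ p=1519, q=68
i=5: a=2 ⇒ p=4490, q=201
→ (4490, 201).  Check: 4490²=20160100, 499·201²=20160099, difference 1.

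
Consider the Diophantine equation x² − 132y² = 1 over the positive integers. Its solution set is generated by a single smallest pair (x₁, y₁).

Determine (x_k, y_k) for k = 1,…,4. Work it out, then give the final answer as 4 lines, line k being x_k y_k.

23 2
1057 92
48599 4230
2234497 194488

√132 → a₀=11, period (2,22); ℓ=2 even so k=1
k=0  a_k=11  p_k/q_k = 11/1
k=1  a_k=2  p_k/q_k = 23/2
→ (23, 2).  Check: 23²=529, 132·2²=528, difference 1.
k=2:  x_2 = 23·23+132·2·2 = 1057,  y_2 = 23·2+2·23 = 92
k=3:  x_3 = 23·1057+132·2·92 = 48599,  y_3 = 23·92+2·1057 = 4230
k=4:  x_4 = 23·48599+132·2·4230 = 2234497,  y_4 = 23·4230+2·48599 = 194488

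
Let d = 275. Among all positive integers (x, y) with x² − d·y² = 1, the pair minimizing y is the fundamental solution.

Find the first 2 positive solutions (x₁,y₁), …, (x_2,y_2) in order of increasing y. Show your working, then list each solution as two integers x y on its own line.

d=275: √d = [16; 1,1,2,1,1,32] (ℓ=6, even), read p_5/q_5
step 0: (16, 1)  from 16·(1,0) + (0,1)
step 1: (17, 1)  from 1·(16,1) + (1,0)
step 2: (33, 2)  from 1·(17,1) + (16,1)
step 3: (83, 5)  from 2·(33,2) + (17,1)
step 4: (116, 7)  from 1·(83,5) + (33,2)
step 5: (199, 12)  from 1·(116,7) + (83,5)
fundamental: x₁=199, y₁=12  (since 39601 − 275·144 = 1)
(199+12√275)^2 = 79201 + 4776√275

199 12
79201 4776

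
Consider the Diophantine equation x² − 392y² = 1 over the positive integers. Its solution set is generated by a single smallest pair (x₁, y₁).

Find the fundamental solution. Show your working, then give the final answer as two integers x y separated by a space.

[19; 1,3,1,38] for √392; ℓ=4 ⇒ convergent index 3
i=0: a=19 ⇒ p=19, q=1
…
i=2: a=3 ⇒ p=79, q=4
i=3: a=1 ⇒ p=99, q=5
fundamental: x₁=99, y₁=5  (since 9801 − 392·25 = 1)

99 5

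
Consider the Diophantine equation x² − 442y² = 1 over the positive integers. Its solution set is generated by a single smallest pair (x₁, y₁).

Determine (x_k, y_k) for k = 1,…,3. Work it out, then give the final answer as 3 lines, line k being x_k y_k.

883 42
1559377 74172
2753858899 130987710

d=442: √d = [21; 42] (ℓ=1, odd), read p_1/q_1
step 0: (21, 1)  from 21·(1,0) + (0,1)
step 1: (883, 42)  from 42·(21,1) + (1,0)
(x₁, y₁) = (883, 42);  883² − 442·42² = 1 ✓
n=2: (883,42)∘(883,42) = (883·883+442·42·42, 883·42+42·883) = (1559377,74172)
n=3: (1559377,74172)∘(883,42) = (883·1559377+442·42·74172, 883·74172+42·1559377) = (2753858899,130987710)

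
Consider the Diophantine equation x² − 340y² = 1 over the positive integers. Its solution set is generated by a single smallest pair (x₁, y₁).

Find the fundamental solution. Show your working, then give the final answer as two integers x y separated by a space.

285769 15498

√340 = [18; 2,3,1,1,1,…,3,2,36, …], period ℓ=14 (even) → k=13
k=0  a_k=18  p_k/q_k = 18/1
k=1  a_k=2  p_k/q_k = 37/2
k=2  a_k=3  p_k/q_k = 129/7
k=3  a_k=1  p_k/q_k = 166/9
k=4  a_k=1  p_k/q_k = 295/16
k=5  a_k=1  p_k/q_k = 461/25
k=6  a_k=1  p_k/q_k = 756/41
k=7  a_k=8  p_k/q_k = 6509/353
k=8  a_k=1  p_k/q_k = 7265/394
k=9  a_k=1  p_k/q_k = 13774/747
k=10  a_k=1  p_k/q_k = 21039/1141
…
k=12  a_k=3  p_k/q_k = 125478/6805
k=13  a_k=2  p_k/q_k = 285769/15498
(x₁, y₁) = (285769, 15498);  285769² − 340·15498² = 1 ✓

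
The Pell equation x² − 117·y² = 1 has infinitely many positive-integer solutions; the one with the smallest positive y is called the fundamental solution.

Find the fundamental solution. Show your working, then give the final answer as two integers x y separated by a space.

d=117: √d = [10; 1,4,2,4,1,20] (ℓ=6, even), read p_5/q_5
step 0: (10, 1)  from 10·(1,0) + (0,1)
…
step 2: (54, 5)  from 4·(11,1) + (10,1)
step 3: (119, 11)  from 2·(54,5) + (11,1)
step 4: (530, 49)  from 4·(119,11) + (54,5)
step 5: (649, 60)  from 1·(530,49) + (119,11)
(x₁, y₁) = (649, 60);  649² − 117·60² = 1 ✓

649 60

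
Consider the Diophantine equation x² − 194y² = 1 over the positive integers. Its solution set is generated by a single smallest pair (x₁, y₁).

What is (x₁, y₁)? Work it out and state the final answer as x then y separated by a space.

d=194: √d = [13; 1,12,1,26] (ℓ=4, even), read p_3/q_3
a_0=13:  p_0=13·1+0=13,  q_0=13·0+1=1
a_1=1:  p_1=1·13+1=14,  q_1=1·1+0=1
a_2=12:  p_2=12·14+13=181,  q_2=12·1+1=13
a_3=1:  p_3=1·181+14=195,  q_3=1·13+1=14
→ (195, 14).  Check: 195²=38025, 194·14²=38024, difference 1.

195 14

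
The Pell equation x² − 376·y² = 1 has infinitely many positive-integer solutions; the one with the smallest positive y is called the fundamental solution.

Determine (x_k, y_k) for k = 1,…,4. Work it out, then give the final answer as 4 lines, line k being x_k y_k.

2143295 110532
9187426914049 473805365880
39382732335491159615 2031009343327438668
168817626601983862467148801 8706104341013491514496240

√376 → a₀=19, period (2,1,1,3,1,…,1,2,38); ℓ=16 even so k=15
k=0  a_k=19  p_k/q_k = 19/1
…
k=2  a_k=1  p_k/q_k = 58/3
…
k=6  a_k=2  p_k/q_k = 1241/64
k=7  a_k=2  p_k/q_k = 2928/151
k=8  a_k=4  p_k/q_k = 12953/668
…
k=14  a_k=1  p_k/q_k = 837427/43187
k=15  a_k=2  p_k/q_k = 2143295/110532
fundamental: x₁=2143295, y₁=110532  (since 4593713457025 − 376·12217323024 = 1)
k=2:  x_2 = 2143295·2143295+376·110532·110532 = 9187426914049,  y_2 = 2143295·110532+110532·2143295 = 473805365880
k=3:  x_3 = 2143295·9187426914049+376·110532·473805365880 = 39382732335491159615,  y_3 = 2143295·473805365880+110532·9187426914049 = 2031009343327438668
k=4:  x_4 = 2143295·39382732335491159615+376·110532·2031009343327438668 = 168817626601983862467148801,  y_4 = 2143295·2031009343327438668+110532·39382732335491159615 = 8706104341013491514496240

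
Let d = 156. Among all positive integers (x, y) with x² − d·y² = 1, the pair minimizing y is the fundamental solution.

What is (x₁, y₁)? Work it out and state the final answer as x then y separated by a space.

25 2

√156 → a₀=12, period (2,24); ℓ=2 even so k=1
k=0  a_k=12  p_k/q_k = 12/1
k=1  a_k=2  p_k/q_k = 25/2
(x₁, y₁) = (25, 2);  25² − 156·2² = 1 ✓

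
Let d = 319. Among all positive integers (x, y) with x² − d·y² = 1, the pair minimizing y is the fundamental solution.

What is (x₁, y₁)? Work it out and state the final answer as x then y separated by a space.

12901780 722361

d=319: √d = [17; 1,6,5,1,4,…,6,1,34] (ℓ=14, even), read p_13/q_13
a_0=17:  p_0=17·1+0=17,  q_0=17·0+1=1
a_1=1:  p_1=1·17+1=18,  q_1=1·1+0=1
a_2=6:  p_2=6·18+17=125,  q_2=6·1+1=7
…
a_9=4:  p_9=4·58797+15628=250816,  q_9=4·3292+875=14043
…
a_12=6:  p_12=6·1798881+309613=11102899,  q_12=6·100718+17335=621643
a_13=1:  p_13=1·11102899+1798881=12901780,  q_13=1·621643+100718=722361
→ (12901780, 722361).  Check: 12901780²=166455927168400, 319·722361²=166455927168399, difference 1.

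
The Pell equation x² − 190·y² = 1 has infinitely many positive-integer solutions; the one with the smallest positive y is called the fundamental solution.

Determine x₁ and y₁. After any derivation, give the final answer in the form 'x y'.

[13; 1,3,1,1,1,…,3,1,26] for √190; ℓ=14 ⇒ convergent index 13
a_0=13:  p_0=13·1+0=13,  q_0=13·0+1=1
…
a_2=3:  p_2=3·14+13=55,  q_2=3·1+1=4
a_3=1:  p_3=1·55+14=69,  q_3=1·4+1=5
a_4=1:  p_4=1·69+55=124,  q_4=1·5+4=9
a_5=1:  p_5=1·124+69=193,  q_5=1·9+5=14
…
a_12=3:  p_12=3·11234+7085=40787,  q_12=3·815+514=2959
a_13=1:  p_13=1·40787+11234=52021,  q_13=1·2959+815=3774
fundamental: x₁=52021, y₁=3774  (since 2706184441 − 190·14243076 = 1)

52021 3774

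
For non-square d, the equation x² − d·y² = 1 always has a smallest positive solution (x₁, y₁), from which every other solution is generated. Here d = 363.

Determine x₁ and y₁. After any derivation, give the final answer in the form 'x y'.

[19; 19,38] for √363; ℓ=2 ⇒ convergent index 1
a_0=19:  p_0=19·1+0=19,  q_0=19·0+1=1
a_1=19:  p_1=19·19+1=362,  q_1=19·1+0=19
fundamental: x₁=362, y₁=19  (since 131044 − 363·361 = 1)

362 19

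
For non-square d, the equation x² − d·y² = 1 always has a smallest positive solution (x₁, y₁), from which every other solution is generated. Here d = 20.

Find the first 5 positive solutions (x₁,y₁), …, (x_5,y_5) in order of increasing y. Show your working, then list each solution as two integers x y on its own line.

√20 = [4; 2,8, …], period ℓ=2 (even) → k=1
step 0: (4, 1)  from 4·(1,0) + (0,1)
step 1: (9, 2)  from 2·(4,1) + (1,0)
(x₁, y₁) = (9, 2);  9² − 20·2² = 1 ✓
(x_2, y_2) = (9·9 + 20·2·2, 9·2 + 2·9) = (161, 36)
(x_3, y_3) = (9·161 + 20·2·36, 9·36 + 2·161) = (2889, 646)
(x_4, y_4) = (9·2889 + 20·2·646, 9·646 + 2·2889) = (51841, 11592)
(x_5, y_5) = (9·51841 + 20·2·11592, 9·11592 + 2·51841) = (930249, 208010)

9 2
161 36
2889 646
51841 11592
930249 208010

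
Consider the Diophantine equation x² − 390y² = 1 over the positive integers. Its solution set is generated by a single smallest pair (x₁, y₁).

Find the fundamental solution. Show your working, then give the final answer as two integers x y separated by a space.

√390 = [19; 1,2,1,38, …], period ℓ=4 (even) → k=3
step 0: (19, 1)  from 19·(1,0) + (0,1)
…
step 2: (59, 3)  from 2·(20,1) + (19,1)
step 3: (79, 4)  from 1·(59,3) + (20,1)
(x₁, y₁) = (79, 4);  79² − 390·4² = 1 ✓

79 4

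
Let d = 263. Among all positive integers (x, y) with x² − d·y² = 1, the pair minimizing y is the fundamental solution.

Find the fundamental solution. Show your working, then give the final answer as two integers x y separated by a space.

[16; 4,1,1,1,1,15,1,1,1,1,4,32] for √263; ℓ=12 ⇒ convergent index 11
i=0: a=16 ⇒ p=16, q=1
…
i=2: a=1 ⇒ p=81, q=5
…
i=7: a=1 ⇒ p=6195, q=382
…
i=9: a=1 ⇒ p=18212, q=1123
i=10: a=1 ⇒ p=30229, q=1864
i=11: a=4 ⇒ p=139128, q=8579
(x₁, y₁) = (139128, 8579);  139128² − 263·8579² = 1 ✓

139128 8579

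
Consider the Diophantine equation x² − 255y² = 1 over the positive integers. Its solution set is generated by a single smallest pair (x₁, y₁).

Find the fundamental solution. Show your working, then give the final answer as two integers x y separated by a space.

16 1

[15; 1,30] for √255; ℓ=2 ⇒ convergent index 1
step 0: (15, 1)  from 15·(1,0) + (0,1)
step 1: (16, 1)  from 1·(15,1) + (1,0)
(x₁, y₁) = (16, 1);  16² − 255·1² = 1 ✓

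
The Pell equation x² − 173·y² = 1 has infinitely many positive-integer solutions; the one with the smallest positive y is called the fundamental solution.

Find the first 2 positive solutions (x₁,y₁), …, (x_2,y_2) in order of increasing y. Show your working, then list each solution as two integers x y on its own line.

2499849 190060
12498490045601 950242601880

d=173: √d = [13; 6,1,1,6,26] (ℓ=5, odd), read p_9/q_9
i=0: a=13 ⇒ p=13, q=1
…
i=4: a=6 ⇒ p=1118, q=85
i=5: a=26 ⇒ p=29239, q=2223
i=6: a=6 ⇒ p=176552, q=13423
…
i=8: a=1 ⇒ p=382343, q=29069
i=9: a=6 ⇒ p=2499849, q=190060
fundamental: x₁=2499849, y₁=190060  (since 6249245022801 − 173·36122803600 = 1)
(2499849+190060√173)^2 = 12498490045601 + 950242601880√173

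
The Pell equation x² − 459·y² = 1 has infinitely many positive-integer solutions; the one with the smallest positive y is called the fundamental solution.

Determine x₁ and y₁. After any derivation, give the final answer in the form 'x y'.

499850 23331

√459 = [21; 2,2,1,4,21,4,1,2,2,42, …], period ℓ=10 (even) → k=9
step 0: (21, 1)  from 21·(1,0) + (0,1)
step 1: (43, 2)  from 2·(21,1) + (1,0)
step 2: (107, 5)  from 2·(43,2) + (21,1)
step 3: (150, 7)  from 1·(107,5) + (43,2)
…
step 6: (60695, 2833)  from 4·(14997,700) + (707,33)
step 7: (75692, 3533)  from 1·(60695,2833) + (14997,700)
step 8: (212079, 9899)  from 2·(75692,3533) + (60695,2833)
step 9: (499850, 23331)  from 2·(212079,9899) + (75692,3533)
→ (499850, 23331).  Check: 499850²=249850022500, 459·23331²=249850022499, difference 1.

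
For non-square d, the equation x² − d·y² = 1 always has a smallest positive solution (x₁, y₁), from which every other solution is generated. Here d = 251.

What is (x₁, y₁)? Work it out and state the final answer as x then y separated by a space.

3674890 231957

√251 → a₀=15, period (1,5,2,1,2,…,5,1,30); ℓ=14 even so k=13
i=0: a=15 ⇒ p=15, q=1
i=1: a=1 ⇒ p=16, q=1
i=2: a=5 ⇒ p=95, q=6
i=3: a=2 ⇒ p=206, q=13
i=4: a=1 ⇒ p=301, q=19
i=5: a=2 ⇒ p=808, q=51
…
i=7: a=15 ⇒ p=29563, q=1866
i=8: a=2 ⇒ p=61043, q=3853
i=9: a=2 ⇒ p=151649, q=9572
i=10: a=1 ⇒ p=212692, q=13425
i=11: a=2 ⇒ p=577033, q=36422
i=12: a=5 ⇒ p=3097857, q=195535
i=13: a=1 ⇒ p=3674890, q=231957
(x₁, y₁) = (3674890, 231957);  3674890² − 251·231957² = 1 ✓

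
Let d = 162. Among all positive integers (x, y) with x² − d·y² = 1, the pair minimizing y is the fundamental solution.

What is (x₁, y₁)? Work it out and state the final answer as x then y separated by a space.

19601 1540

√162 → a₀=12, period (1,2,1,2,12,2,1,2,1,24); ℓ=10 even so k=9
i=0: a=12 ⇒ p=12, q=1
…
i=2: a=2 ⇒ p=38, q=3
i=3: a=1 ⇒ p=51, q=4
i=4: a=2 ⇒ p=140, q=11
i=5: a=12 ⇒ p=1731, q=136
i=6: a=2 ⇒ p=3602, q=283
…
i=8: a=2 ⇒ p=14268, q=1121
i=9: a=1 ⇒ p=19601, q=1540
→ (19601, 1540).  Check: 19601²=384199201, 162·1540²=384199200, difference 1.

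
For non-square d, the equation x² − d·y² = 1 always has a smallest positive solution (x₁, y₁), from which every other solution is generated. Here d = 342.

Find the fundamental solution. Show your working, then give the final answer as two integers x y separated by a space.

d=342: √d = [18; 2,36] (ℓ=2, even), read p_1/q_1
step 0: (18, 1)  from 18·(1,0) + (0,1)
step 1: (37, 2)  from 2·(18,1) + (1,0)
fundamental: x₁=37, y₁=2  (since 1369 − 342·4 = 1)

37 2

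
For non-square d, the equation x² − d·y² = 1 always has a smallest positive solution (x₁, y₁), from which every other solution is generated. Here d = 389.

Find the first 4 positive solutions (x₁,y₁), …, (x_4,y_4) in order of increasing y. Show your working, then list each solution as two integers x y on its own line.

√389 → a₀=19, period (1,2,1,1,1,1,2,1,38); ℓ=9 odd so k=17
a_0=19:  p_0=19·1+0=19,  q_0=19·0+1=1
a_1=1:  p_1=1·19+1=20,  q_1=1·1+0=1
a_2=2:  p_2=2·20+19=59,  q_2=2·1+1=3
a_3=1:  p_3=1·59+20=79,  q_3=1·3+1=4
a_4=1:  p_4=1·79+59=138,  q_4=1·4+3=7
…
a_7=2:  p_7=2·355+217=927,  q_7=2·18+11=47
a_8=1:  p_8=1·927+355=1282,  q_8=1·47+18=65
a_9=38:  p_9=38·1282+927=49643,  q_9=38·65+47=2517
a_10=1:  p_10=1·49643+1282=50925,  q_10=1·2517+65=2582
a_11=2:  p_11=2·50925+49643=151493,  q_11=2·2582+2517=7681
…
a_13=1:  p_13=1·202418+151493=353911,  q_13=1·10263+7681=17944
…
a_15=1:  p_15=1·556329+353911=910240,  q_15=1·28207+17944=46151
a_16=2:  p_16=2·910240+556329=2376809,  q_16=2·46151+28207=120509
a_17=1:  p_17=1·2376809+910240=3287049,  q_17=1·120509+46151=166660
fundamental: x₁=3287049, y₁=166660  (since 10804691128401 − 389·27775555600 = 1)
(x_2, y_2) = (3287049·3287049 + 389·166660·166660, 3287049·166660 + 166660·3287049) = (21609382256801, 1095639172680)
(x_3, y_3) = (3287049·21609382256801 + 389·166660·1095639172680, 3287049·1095639172680 + 166660·21609382256801) = (142062196675667653449, 7202839293837075980)
(x_4, y_4) = (3287049·142062196675667653449 + 389·166660·7202839293837075980, 3287049·7202839293837075980 + 166660·142062196675667653449) = (933930803041091759821507201, 47352171395934637886793360)

3287049 166660
21609382256801 1095639172680
142062196675667653449 7202839293837075980
933930803041091759821507201 47352171395934637886793360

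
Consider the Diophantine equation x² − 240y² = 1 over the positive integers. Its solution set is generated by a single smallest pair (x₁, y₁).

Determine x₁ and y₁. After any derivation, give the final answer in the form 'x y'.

[15; 2,30] for √240; ℓ=2 ⇒ convergent index 1
step 0: (15, 1)  from 15·(1,0) + (0,1)
step 1: (31, 2)  from 2·(15,1) + (1,0)
(x₁, y₁) = (31, 2);  31² − 240·2² = 1 ✓

31 2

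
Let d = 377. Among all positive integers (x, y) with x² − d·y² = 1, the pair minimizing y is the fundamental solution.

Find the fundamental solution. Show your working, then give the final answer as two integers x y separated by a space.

233 12

√377 → a₀=19, period (2,2,2,38); ℓ=4 even so k=3
step 0: (19, 1)  from 19·(1,0) + (0,1)
…
step 2: (97, 5)  from 2·(39,2) + (19,1)
step 3: (233, 12)  from 2·(97,5) + (39,2)
→ (233, 12).  Check: 233²=54289, 377·12²=54288, difference 1.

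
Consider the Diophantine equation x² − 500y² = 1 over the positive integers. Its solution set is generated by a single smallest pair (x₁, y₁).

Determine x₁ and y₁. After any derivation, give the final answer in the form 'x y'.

d=500: √d = [22; 2,1,3,2,1,…,1,2,44] (ℓ=14, even), read p_13/q_13
i=0: a=22 ⇒ p=22, q=1
…
i=4: a=2 ⇒ p=559, q=25
i=5: a=1 ⇒ p=805, q=36
i=6: a=1 ⇒ p=1364, q=61
i=7: a=10 ⇒ p=14445, q=646
i=8: a=1 ⇒ p=15809, q=707
i=9: a=1 ⇒ p=30254, q=1353
…
i=11: a=3 ⇒ p=259205, q=11592
i=12: a=1 ⇒ p=335522, q=15005
i=13: a=2 ⇒ p=930249, q=41602
fundamental: x₁=930249, y₁=41602  (since 865363202001 − 500·1730726404 = 1)

930249 41602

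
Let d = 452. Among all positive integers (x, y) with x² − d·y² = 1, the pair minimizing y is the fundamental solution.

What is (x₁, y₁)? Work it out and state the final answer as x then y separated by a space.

[21; 3,1,5,3,10,3,5,1,3,42] for √452; ℓ=10 ⇒ convergent index 9
k=0  a_k=21  p_k/q_k = 21/1
k=1  a_k=3  p_k/q_k = 64/3
…
k=4  a_k=3  p_k/q_k = 1552/73
…
k=7  a_k=5  p_k/q_k = 263904/12413
k=8  a_k=1  p_k/q_k = 313483/14745
k=9  a_k=3  p_k/q_k = 1204353/56648
(x₁, y₁) = (1204353, 56648);  1204353² − 452·56648² = 1 ✓

1204353 56648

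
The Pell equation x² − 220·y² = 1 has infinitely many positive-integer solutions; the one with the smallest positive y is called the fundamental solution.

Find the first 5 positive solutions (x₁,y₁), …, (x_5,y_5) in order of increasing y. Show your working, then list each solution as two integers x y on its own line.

89 6
15841 1068
2819609 190098
501874561 33836376
89330852249 6022684830

√220 = [14; 1,4,1,28, …], period ℓ=4 (even) → k=3
a_0=14:  p_0=14·1+0=14,  q_0=14·0+1=1
a_1=1:  p_1=1·14+1=15,  q_1=1·1+0=1
a_2=4:  p_2=4·15+14=74,  q_2=4·1+1=5
a_3=1:  p_3=1·74+15=89,  q_3=1·5+1=6
(x₁, y₁) = (89, 6);  89² − 220·6² = 1 ✓
k=2:  x_2 = 89·89+220·6·6 = 15841,  y_2 = 89·6+6·89 = 1068
k=3:  x_3 = 89·15841+220·6·1068 = 2819609,  y_3 = 89·1068+6·15841 = 190098
k=4:  x_4 = 89·2819609+220·6·190098 = 501874561,  y_4 = 89·190098+6·2819609 = 33836376
k=5:  x_5 = 89·501874561+220·6·33836376 = 89330852249,  y_5 = 89·33836376+6·501874561 = 6022684830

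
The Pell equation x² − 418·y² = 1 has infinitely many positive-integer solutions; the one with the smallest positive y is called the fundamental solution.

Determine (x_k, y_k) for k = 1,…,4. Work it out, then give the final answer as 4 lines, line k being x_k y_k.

√418 → a₀=20, period (2,4,20,4,2,40); ℓ=6 even so k=5
step 0: (20, 1)  from 20·(1,0) + (0,1)
step 1: (41, 2)  from 2·(20,1) + (1,0)
…
step 4: (15068, 737)  from 4·(3721,182) + (184,9)
step 5: (33857, 1656)  from 2·(15068,737) + (3721,182)
(x₁, y₁) = (33857, 1656);  33857² − 418·1656² = 1 ✓
(x_2, y_2) = (33857·33857 + 418·1656·1656, 33857·1656 + 1656·33857) = (2292592897, 112134384)
(x_3, y_3) = (33857·2292592897 + 418·1656·112134384, 33857·112134384 + 1656·2292592897) = (155240635393601, 7593067676520)
(x_4, y_4) = (33857·155240635393601 + 418·1656·7593067676520, 33857·7593067676520 + 1656·155240635393601) = (10511964382749705217, 514156984535740896)

33857 1656
2292592897 112134384
155240635393601 7593067676520
10511964382749705217 514156984535740896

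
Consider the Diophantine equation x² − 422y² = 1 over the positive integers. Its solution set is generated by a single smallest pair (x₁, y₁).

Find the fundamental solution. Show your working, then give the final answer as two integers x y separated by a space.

7022501 341850

√422 = [20; 1,1,5,2,1,…,1,1,40, …], period ℓ=14 (even) → k=13
step 0: (20, 1)  from 20·(1,0) + (0,1)
…
step 4: (493, 24)  from 2·(226,11) + (41,2)
step 5: (719, 35)  from 1·(493,24) + (226,11)
step 6: (2650, 129)  from 3·(719,35) + (493,24)
…
step 9: (217526, 10589)  from 1·(163807,7974) + (53719,2615)
…
step 12: (3810680, 185501)  from 1·(3211821,156349) + (598859,29152)
step 13: (7022501, 341850)  from 1·(3810680,185501) + (3211821,156349)
→ (7022501, 341850).  Check: 7022501²=49315520295001, 422·341850²=49315520295000, difference 1.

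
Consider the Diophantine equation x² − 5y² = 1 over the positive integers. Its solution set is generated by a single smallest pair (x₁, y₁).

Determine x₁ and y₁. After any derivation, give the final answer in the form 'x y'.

9 4

√5 = [2; 4, …], period ℓ=1 (odd) → k=1
k=0  a_k=2  p_k/q_k = 2/1
k=1  a_k=4  p_k/q_k = 9/4
(x₁, y₁) = (9, 4);  9² − 5·4² = 1 ✓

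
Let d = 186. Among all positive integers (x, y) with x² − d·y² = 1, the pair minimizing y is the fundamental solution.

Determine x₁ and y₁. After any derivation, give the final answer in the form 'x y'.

d=186: √d = [13; 1,1,1,3,4,3,1,1,1,26] (ℓ=10, even), read p_9/q_9
a_0=13:  p_0=13·1+0=13,  q_0=13·0+1=1
…
a_3=1:  p_3=1·27+14=41,  q_3=1·2+1=3
…
a_5=4:  p_5=4·150+41=641,  q_5=4·11+3=47
…
a_7=1:  p_7=1·2073+641=2714,  q_7=1·152+47=199
a_8=1:  p_8=1·2714+2073=4787,  q_8=1·199+152=351
a_9=1:  p_9=1·4787+2714=7501,  q_9=1·351+199=550
fundamental: x₁=7501, y₁=550  (since 56265001 − 186·302500 = 1)

7501 550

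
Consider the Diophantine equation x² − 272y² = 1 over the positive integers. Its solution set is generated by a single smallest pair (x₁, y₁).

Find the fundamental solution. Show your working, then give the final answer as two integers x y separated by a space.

33 2

[16; 2,32] for √272; ℓ=2 ⇒ convergent index 1
step 0: (16, 1)  from 16·(1,0) + (0,1)
step 1: (33, 2)  from 2·(16,1) + (1,0)
→ (33, 2).  Check: 33²=1089, 272·2²=1088, difference 1.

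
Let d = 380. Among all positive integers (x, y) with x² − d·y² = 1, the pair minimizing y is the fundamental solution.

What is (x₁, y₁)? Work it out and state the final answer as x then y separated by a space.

39 2

√380 = [19; 2,38, …], period ℓ=2 (even) → k=1
i=0: a=19 ⇒ p=19, q=1
i=1: a=2 ⇒ p=39, q=2
fundamental: x₁=39, y₁=2  (since 1521 − 380·4 = 1)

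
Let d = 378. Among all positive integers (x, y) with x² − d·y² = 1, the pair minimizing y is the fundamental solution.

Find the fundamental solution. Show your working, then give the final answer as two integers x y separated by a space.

√378 → a₀=19, period (2,3,1,4,1,3,2,38); ℓ=8 even so k=7
i=0: a=19 ⇒ p=19, q=1
…
i=3: a=1 ⇒ p=175, q=9
…
i=5: a=1 ⇒ p=1011, q=52
i=6: a=3 ⇒ p=3869, q=199
i=7: a=2 ⇒ p=8749, q=450
fundamental: x₁=8749, y₁=450  (since 76545001 − 378·202500 = 1)

8749 450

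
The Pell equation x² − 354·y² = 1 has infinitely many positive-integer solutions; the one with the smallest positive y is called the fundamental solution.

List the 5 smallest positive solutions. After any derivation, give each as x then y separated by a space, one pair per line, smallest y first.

d=354: √d = [18; 1,4,2,2,18,2,2,4,1,36] (ℓ=10, even), read p_9/q_9
a_0=18:  p_0=18·1+0=18,  q_0=18·0+1=1
a_1=1:  p_1=1·18+1=19,  q_1=1·1+0=1
a_2=4:  p_2=4·19+18=94,  q_2=4·1+1=5
a_3=2:  p_3=2·94+19=207,  q_3=2·5+1=11
…
a_5=18:  p_5=18·508+207=9351,  q_5=18·27+11=497
…
a_7=2:  p_7=2·19210+9351=47771,  q_7=2·1021+497=2539
a_8=4:  p_8=4·47771+19210=210294,  q_8=4·2539+1021=11177
a_9=1:  p_9=1·210294+47771=258065,  q_9=1·11177+2539=13716
(x₁, y₁) = (258065, 13716);  258065² − 354·13716² = 1 ✓
(258065+13716√354)^2 = 133195088449 + 7079239080√354
(258065+13716√354)^3 = 68745981000924305 + 3653807666346684√354
(258065+13716√354)^4 = 35481863173873866451201 + 1885839750824434773840√354
(258065+13716√354)^5 = 18313254039862772710457447825 + 973338470589361712155692516√354

258065 13716
133195088449 7079239080
68745981000924305 3653807666346684
35481863173873866451201 1885839750824434773840
18313254039862772710457447825 973338470589361712155692516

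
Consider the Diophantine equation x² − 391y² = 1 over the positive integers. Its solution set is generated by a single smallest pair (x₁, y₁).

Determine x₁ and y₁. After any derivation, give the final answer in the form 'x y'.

d=391: √d = [19; 1,3,2,2,1,…,3,1,38] (ℓ=16, even), read p_15/q_15
step 0: (19, 1)  from 19·(1,0) + (0,1)
…
step 2: (79, 4)  from 3·(20,1) + (19,1)
…
step 4: (435, 22)  from 2·(178,9) + (79,4)
…
step 6: (1048, 53)  from 1·(613,31) + (435,22)
step 7: (2709, 137)  from 2·(1048,53) + (613,31)
step 8: (52519, 2656)  from 19·(2709,137) + (1048,53)
…
step 11: (268013, 13554)  from 1·(160266,8105) + (107747,5449)
step 12: (696292, 35213)  from 2·(268013,13554) + (160266,8105)
step 13: (1660597, 83980)  from 2·(696292,35213) + (268013,13554)
step 14: (5678083, 287153)  from 3·(1660597,83980) + (696292,35213)
step 15: (7338680, 371133)  from 1·(5678083,287153) + (1660597,83980)
→ (7338680, 371133).  Check: 7338680²=53856224142400, 391·371133²=53856224142399, difference 1.

7338680 371133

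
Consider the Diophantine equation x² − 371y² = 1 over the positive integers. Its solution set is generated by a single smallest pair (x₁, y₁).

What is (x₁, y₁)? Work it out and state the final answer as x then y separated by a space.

1695 88

√371 → a₀=19, period (3,1,4,1,3,38); ℓ=6 even so k=5
step 0: (19, 1)  from 19·(1,0) + (0,1)
…
step 3: (366, 19)  from 4·(77,4) + (58,3)
step 4: (443, 23)  from 1·(366,19) + (77,4)
step 5: (1695, 88)  from 3·(443,23) + (366,19)
→ (1695, 88).  Check: 1695²=2873025, 371·88²=2873024, difference 1.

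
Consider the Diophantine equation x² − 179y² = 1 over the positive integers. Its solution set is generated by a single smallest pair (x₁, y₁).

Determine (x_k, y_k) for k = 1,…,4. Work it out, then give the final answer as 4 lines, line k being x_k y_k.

4190210 313191
35115719688199 2624672120220
294284479589372473370 21995854729733779209
2466227538440333747559727201 184334500894152933286567560

√179 = [13; 2,1,1,1,3,…,1,2,26, …], period ℓ=14 (even) → k=13
step 0: (13, 1)  from 13·(1,0) + (0,1)
…
step 5: (388, 29)  from 3·(107,8) + (67,5)
step 6: (2047, 153)  from 5·(388,29) + (107,8)
step 7: (26999, 2018)  from 13·(2047,153) + (388,29)
step 8: (137042, 10243)  from 5·(26999,2018) + (2047,153)
…
step 11: (1013292, 75737)  from 1·(575167,42990) + (438125,32747)
step 12: (1588459, 118727)  from 1·(1013292,75737) + (575167,42990)
step 13: (4190210, 313191)  from 2·(1588459,118727) + (1013292,75737)
(x₁, y₁) = (4190210, 313191);  4190210² − 179·313191² = 1 ✓
(x_2, y_2) = (4190210·4190210 + 179·313191·313191, 4190210·313191 + 313191·4190210) = (35115719688199, 2624672120220)
(x_3, y_3) = (4190210·35115719688199 + 179·313191·2624672120220, 4190210·2624672120220 + 313191·35115719688199) = (294284479589372473370, 21995854729733779209)
(x_4, y_4) = (4190210·294284479589372473370 + 179·313191·21995854729733779209, 4190210·21995854729733779209 + 313191·294284479589372473370) = (2466227538440333747559727201, 184334500894152933286567560)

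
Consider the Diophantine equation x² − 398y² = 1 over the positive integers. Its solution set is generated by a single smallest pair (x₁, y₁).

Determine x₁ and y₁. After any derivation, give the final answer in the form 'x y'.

d=398: √d = [19; 1,18,1,38] (ℓ=4, even), read p_3/q_3
i=0: a=19 ⇒ p=19, q=1
…
i=2: a=18 ⇒ p=379, q=19
i=3: a=1 ⇒ p=399, q=20
fundamental: x₁=399, y₁=20  (since 159201 − 398·400 = 1)

399 20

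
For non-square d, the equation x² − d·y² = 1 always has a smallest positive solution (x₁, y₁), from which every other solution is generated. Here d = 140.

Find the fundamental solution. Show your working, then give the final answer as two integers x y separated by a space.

√140 → a₀=11, period (1,4,1,22); ℓ=4 even so k=3
step 0: (11, 1)  from 11·(1,0) + (0,1)
…
step 2: (59, 5)  from 4·(12,1) + (11,1)
step 3: (71, 6)  from 1·(59,5) + (12,1)
fundamental: x₁=71, y₁=6  (since 5041 − 140·36 = 1)

71 6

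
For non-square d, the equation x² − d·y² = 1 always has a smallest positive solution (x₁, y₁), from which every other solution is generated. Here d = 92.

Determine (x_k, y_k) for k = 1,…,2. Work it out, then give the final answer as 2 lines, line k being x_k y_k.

d=92: √d = [9; 1,1,2,4,2,1,1,18] (ℓ=8, even), read p_7/q_7
step 0: (9, 1)  from 9·(1,0) + (0,1)
step 1: (10, 1)  from 1·(9,1) + (1,0)
step 2: (19, 2)  from 1·(10,1) + (9,1)
…
step 4: (211, 22)  from 4·(48,5) + (19,2)
step 5: (470, 49)  from 2·(211,22) + (48,5)
step 6: (681, 71)  from 1·(470,49) + (211,22)
step 7: (1151, 120)  from 1·(681,71) + (470,49)
(x₁, y₁) = (1151, 120);  1151² − 92·120² = 1 ✓
(1151+120√92)^2 = 2649601 + 276240√92

1151 120
2649601 276240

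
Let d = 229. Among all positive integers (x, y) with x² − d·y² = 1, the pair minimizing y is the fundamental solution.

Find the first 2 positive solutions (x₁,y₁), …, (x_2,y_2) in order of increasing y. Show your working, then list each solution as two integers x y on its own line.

5848201 386460
68402909872801 4520191516920

d=229: √d = [15; 7,1,1,7,30] (ℓ=5, odd), read p_9/q_9
i=0: a=15 ⇒ p=15, q=1
i=1: a=7 ⇒ p=106, q=7
i=2: a=1 ⇒ p=121, q=8
i=3: a=1 ⇒ p=227, q=15
i=4: a=7 ⇒ p=1710, q=113
i=5: a=30 ⇒ p=51527, q=3405
i=6: a=7 ⇒ p=362399, q=23948
i=7: a=1 ⇒ p=413926, q=27353
i=8: a=1 ⇒ p=776325, q=51301
i=9: a=7 ⇒ p=5848201, q=386460
(x₁, y₁) = (5848201, 386460);  5848201² − 229·386460² = 1 ✓
k=2:  x_2 = 5848201·5848201+229·386460·386460 = 68402909872801,  y_2 = 5848201·386460+386460·5848201 = 4520191516920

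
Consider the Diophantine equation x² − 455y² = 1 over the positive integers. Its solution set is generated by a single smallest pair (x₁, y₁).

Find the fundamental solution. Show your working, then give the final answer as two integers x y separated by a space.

[21; 3,42] for √455; ℓ=2 ⇒ convergent index 1
a_0=21:  p_0=21·1+0=21,  q_0=21·0+1=1
a_1=3:  p_1=3·21+1=64,  q_1=3·1+0=3
(x₁, y₁) = (64, 3);  64² − 455·3² = 1 ✓

64 3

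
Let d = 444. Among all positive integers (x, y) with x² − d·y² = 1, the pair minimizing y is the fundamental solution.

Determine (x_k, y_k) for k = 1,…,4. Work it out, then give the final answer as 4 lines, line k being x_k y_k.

d=444: √d = [21; 14,42] (ℓ=2, even), read p_1/q_1
i=0: a=21 ⇒ p=21, q=1
i=1: a=14 ⇒ p=295, q=14
(x₁, y₁) = (295, 14);  295² − 444·14² = 1 ✓
(x_2, y_2) = (295·295 + 444·14·14, 295·14 + 14·295) = (174049, 8260)
(x_3, y_3) = (295·174049 + 444·14·8260, 295·8260 + 14·174049) = (102688615, 4873386)
(x_4, y_4) = (295·102688615 + 444·14·4873386, 295·4873386 + 14·102688615) = (60586108801, 2875289480)

295 14
174049 8260
102688615 4873386
60586108801 2875289480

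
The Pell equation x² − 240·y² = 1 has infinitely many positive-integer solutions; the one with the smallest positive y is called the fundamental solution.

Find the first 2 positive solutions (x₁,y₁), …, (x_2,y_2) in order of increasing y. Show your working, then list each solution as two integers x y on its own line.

√240 = [15; 2,30, …], period ℓ=2 (even) → k=1
k=0  a_k=15  p_k/q_k = 15/1
k=1  a_k=2  p_k/q_k = 31/2
fundamental: x₁=31, y₁=2  (since 961 − 240·4 = 1)
(x_2, y_2) = (31·31 + 240·2·2, 31·2 + 2·31) = (1921, 124)

31 2
1921 124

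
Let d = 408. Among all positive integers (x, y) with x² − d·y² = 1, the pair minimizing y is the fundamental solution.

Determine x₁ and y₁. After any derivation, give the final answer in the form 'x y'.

101 5

√408 = [20; 5,40, …], period ℓ=2 (even) → k=1
i=0: a=20 ⇒ p=20, q=1
i=1: a=5 ⇒ p=101, q=5
(x₁, y₁) = (101, 5);  101² − 408·5² = 1 ✓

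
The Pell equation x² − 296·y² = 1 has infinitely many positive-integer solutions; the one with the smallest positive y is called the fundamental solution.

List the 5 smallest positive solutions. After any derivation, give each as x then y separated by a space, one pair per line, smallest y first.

[17; 4,1,7,1,4,34] for √296; ℓ=6 ⇒ convergent index 5
i=0: a=17 ⇒ p=17, q=1
…
i=4: a=1 ⇒ p=757, q=44
i=5: a=4 ⇒ p=3699, q=215
fundamental: x₁=3699, y₁=215  (since 13682601 − 296·46225 = 1)
k=2:  x_2 = 3699·3699+296·215·215 = 27365201,  y_2 = 3699·215+215·3699 = 1590570
k=3:  x_3 = 3699·27365201+296·215·1590570 = 202447753299,  y_3 = 3699·1590570+215·27365201 = 11767036645
k=4:  x_4 = 3699·202447753299+296·215·11767036645 = 1497708451540801,  y_4 = 3699·11767036645+215·202447753299 = 87052535509140
k=5:  x_5 = 3699·1497708451540801+296·215·87052535509140 = 11080046922051092499,  y_5 = 3699·87052535509140+215·1497708451540801 = 644014645929581075

3699 215
27365201 1590570
202447753299 11767036645
1497708451540801 87052535509140
11080046922051092499 644014645929581075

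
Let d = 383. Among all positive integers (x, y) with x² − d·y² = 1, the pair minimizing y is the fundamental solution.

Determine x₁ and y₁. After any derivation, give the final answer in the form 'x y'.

√383 = [19; 1,1,3,19,3,1,1,38, …], period ℓ=8 (even) → k=7
i=0: a=19 ⇒ p=19, q=1
i=1: a=1 ⇒ p=20, q=1
i=2: a=1 ⇒ p=39, q=2
…
i=5: a=3 ⇒ p=8063, q=412
i=6: a=1 ⇒ p=10705, q=547
i=7: a=1 ⇒ p=18768, q=959
fundamental: x₁=18768, y₁=959  (since 352237824 − 383·919681 = 1)

18768 959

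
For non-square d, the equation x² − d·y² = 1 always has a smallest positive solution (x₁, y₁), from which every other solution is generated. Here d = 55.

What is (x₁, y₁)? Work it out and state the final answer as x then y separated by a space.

89 12

√55 = [7; 2,2,2,14, …], period ℓ=4 (even) → k=3
i=0: a=7 ⇒ p=7, q=1
…
i=2: a=2 ⇒ p=37, q=5
i=3: a=2 ⇒ p=89, q=12
→ (89, 12).  Check: 89²=7921, 55·12²=7920, difference 1.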